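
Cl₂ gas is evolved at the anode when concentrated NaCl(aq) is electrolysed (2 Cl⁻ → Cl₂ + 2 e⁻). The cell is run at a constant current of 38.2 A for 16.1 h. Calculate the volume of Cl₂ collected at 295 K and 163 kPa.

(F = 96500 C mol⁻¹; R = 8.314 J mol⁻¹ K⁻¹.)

Q = I·t = 38.20 A × 57960 s = 2214000 C.
n(e⁻) = Q/F = 2214000 / 96500 = 22.94 mol.
2 electrons are transferred per Cl₂ molecule, so n(Cl₂) = 22.94 / 2 = 11.47 mol.
V = nRT/P = (11.47 × 8.314 × 295) / (163 × 10³ Pa) = 0.173 m³ = 173 L.

173 L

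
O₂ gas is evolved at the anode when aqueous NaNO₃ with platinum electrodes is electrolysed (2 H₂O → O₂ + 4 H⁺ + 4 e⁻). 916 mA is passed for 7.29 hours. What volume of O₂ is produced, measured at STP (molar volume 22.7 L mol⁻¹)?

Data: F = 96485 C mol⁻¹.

1.41 L

Q = I·t = 0.9160 A × 26244 s = 24040 C.
n(e⁻) = Q/F = 24040 / 96485 = 0.2492 mol.
4 electrons are transferred per O₂ molecule, so n(O₂) = 0.2492 / 4 = 0.06229 mol.
V = n × V_m = 0.06229 × 22.7 = 1.41 L.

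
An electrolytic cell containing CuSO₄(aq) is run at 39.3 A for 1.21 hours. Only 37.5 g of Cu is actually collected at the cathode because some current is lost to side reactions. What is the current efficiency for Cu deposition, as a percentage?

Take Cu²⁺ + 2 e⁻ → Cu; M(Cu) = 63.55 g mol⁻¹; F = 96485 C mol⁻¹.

Q = I·t = 39.30 × 4356.0 = 171200 C; n(e⁻) = 171200/96485 = 1.774 mol.
Theoretical n(Cu) = n(e⁻)/2 = 0.8871 mol, i.e. m_theo = 0.8871 × 63.55 = 56.38 g.
Efficiency = m_actual / m_theo = 37.5 / 56.38 = 66.5 %.

66.5 %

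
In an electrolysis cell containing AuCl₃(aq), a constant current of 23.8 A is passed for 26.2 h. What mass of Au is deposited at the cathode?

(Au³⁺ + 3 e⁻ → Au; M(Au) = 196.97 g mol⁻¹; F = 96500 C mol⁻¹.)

Q = I·t = 23.80 A × 94320 s = 2245000 C.
n(e⁻) = Q/F = 2245000 / 96500 = 23.26 mol.
Au³⁺ + 3 e⁻ → Au, so n(Au) = n(e⁻)/3 = 7.754 mol.
m = n·M = 7.754 × 196.97 = 1530 g.

1530 g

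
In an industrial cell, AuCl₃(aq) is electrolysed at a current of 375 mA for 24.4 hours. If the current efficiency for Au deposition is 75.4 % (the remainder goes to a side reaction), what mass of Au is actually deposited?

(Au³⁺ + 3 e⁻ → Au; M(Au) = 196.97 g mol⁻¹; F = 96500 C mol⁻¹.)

Q = I·t = 0.3750 × 87840 = 32940 C.
n(e⁻) = 32940/96500 = 0.3413 mol; theoretically n(Au) = 0.3413/3 = 0.1138 mol, m_theo = 22.41 g.
At 75.4 % efficiency, m_actual = 0.754 × 22.41 = 16.9 g.

16.9 g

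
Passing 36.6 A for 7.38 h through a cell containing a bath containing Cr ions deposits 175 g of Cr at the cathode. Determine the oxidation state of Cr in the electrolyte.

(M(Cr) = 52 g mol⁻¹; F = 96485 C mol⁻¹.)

+3

Q = I·t = 36.60 A × 26568 s = 972400 C, so n(e⁻) = 972400/96485 = 10.08 mol.
n(Cr) deposited = 175 / 52 = 3.365 mol.
Electrons per atom = n(e⁻)/n(Cr) = 10.08 / 3.365 = 2.99 ≈ 3, so the ion is Cr³⁺.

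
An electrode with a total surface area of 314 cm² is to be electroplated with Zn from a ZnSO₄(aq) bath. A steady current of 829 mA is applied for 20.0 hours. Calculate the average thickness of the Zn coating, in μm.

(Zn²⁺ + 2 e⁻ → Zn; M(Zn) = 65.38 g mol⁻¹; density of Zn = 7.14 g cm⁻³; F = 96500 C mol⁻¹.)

Q = I·t = 0.8290 × 72000 = 59690 C; n(e⁻) = 0.6185 mol.
n(Zn) = n(e⁻)/2 = 0.3093 mol, so m = 0.3093 × 65.38 = 20.22 g.
Volume = m/ρ = 20.22 / 7.14 = 2.832 cm³.
Thickness = V/A = 2.832 / 314 = 0.00902 cm = 90.2 μm.

90.2 μm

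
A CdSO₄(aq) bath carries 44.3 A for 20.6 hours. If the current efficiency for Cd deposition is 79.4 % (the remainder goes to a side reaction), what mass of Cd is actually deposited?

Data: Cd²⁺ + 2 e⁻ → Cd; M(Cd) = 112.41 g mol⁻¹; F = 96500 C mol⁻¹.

1520 g

Q = I·t = 44.30 × 74160 = 3285000 C.
n(e⁻) = 3285000/96500 = 34.04 mol; theoretically n(Cd) = 34.04/2 = 17.02 mol, m_theo = 1913 g.
At 79.4 % efficiency, m_actual = 0.794 × 1913 = 1520 g.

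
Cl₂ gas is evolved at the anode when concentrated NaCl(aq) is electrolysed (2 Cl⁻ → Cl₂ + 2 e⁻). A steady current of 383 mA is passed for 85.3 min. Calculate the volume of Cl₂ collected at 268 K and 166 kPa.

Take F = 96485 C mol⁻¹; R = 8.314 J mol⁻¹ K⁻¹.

Q = I·t = 0.3830 A × 5118.0 s = 1960 C.
n(e⁻) = Q/F = 1960 / 96485 = 0.02032 mol.
2 electrons are transferred per Cl₂ molecule, so n(Cl₂) = 0.02032 / 2 = 0.01016 mol.
V = nRT/P = (0.01016 × 8.314 × 268) / (166 × 10³ Pa) = 1.36 × 10⁻⁴ m³ = 0.136 L.

0.136 L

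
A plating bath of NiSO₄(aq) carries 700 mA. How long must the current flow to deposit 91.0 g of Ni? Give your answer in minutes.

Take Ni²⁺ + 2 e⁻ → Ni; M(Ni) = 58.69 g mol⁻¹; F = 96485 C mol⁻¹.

n(Ni) = m/M = 91.0 / 58.69 = 1.551 mol.
Each Ni atom requires 2 electrons, so n(e⁻) = 2 × 1.551 = 3.101 mol.
Q = n(e⁻)·F = 3.101 × 96485 = 299200 C.
t = Q/I = 299200 / 0.7000 A = 427400 s = 7120 min.

7120 min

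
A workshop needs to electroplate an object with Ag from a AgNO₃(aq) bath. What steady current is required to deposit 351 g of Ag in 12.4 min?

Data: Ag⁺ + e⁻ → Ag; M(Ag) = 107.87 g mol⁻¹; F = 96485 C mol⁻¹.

422 A

n(Ag) = 351 / 107.87 = 3.254 mol.
n(e⁻) = 1 × 3.254 = 3.254 mol.
Q = n(e⁻)·F = 3.254 × 96485 = 314000 C.
I = Q/t = 314000 / 744.00 s = 422 A.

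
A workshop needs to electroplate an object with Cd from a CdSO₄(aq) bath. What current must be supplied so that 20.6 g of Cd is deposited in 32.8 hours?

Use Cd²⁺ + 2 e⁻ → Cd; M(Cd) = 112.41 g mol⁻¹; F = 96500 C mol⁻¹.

n(Cd) = 20.6 / 112.41 = 0.1833 mol.
n(e⁻) = 2 × 0.1833 = 0.3665 mol.
Q = n(e⁻)·F = 0.3665 × 96500 = 35370 C.
I = Q/t = 35370 / 118080 s = 0.300 A.

0.300 A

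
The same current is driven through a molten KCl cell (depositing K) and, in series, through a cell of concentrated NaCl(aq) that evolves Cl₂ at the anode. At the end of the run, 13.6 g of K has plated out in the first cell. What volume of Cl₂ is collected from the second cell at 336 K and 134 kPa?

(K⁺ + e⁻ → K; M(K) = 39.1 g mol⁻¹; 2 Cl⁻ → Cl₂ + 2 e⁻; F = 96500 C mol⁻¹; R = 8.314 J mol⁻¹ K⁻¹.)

3.63 L

n(K) = 13.6 / 39.1 = 0.3478 mol, so n(e⁻) = 1 × 0.3478 = 0.3478 mol.
The cells are in series, so the same 0.3478 mol of electrons passes through the second cell.
2 Cl⁻ → Cl₂ + 2 e⁻ — 2 mol e⁻ per mol Cl₂, so n(Cl₂) = 0.3478/2 = 0.1739 mol.
V = nRT/P = (0.1739 × 8.314 × 336) / (134 × 10³) = 0.00363 m³ = 3.63 L.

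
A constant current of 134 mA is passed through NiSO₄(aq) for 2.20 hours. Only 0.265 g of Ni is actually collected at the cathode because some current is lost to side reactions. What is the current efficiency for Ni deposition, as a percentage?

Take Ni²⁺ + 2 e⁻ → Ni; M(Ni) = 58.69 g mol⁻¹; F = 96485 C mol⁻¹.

Q = I·t = 0.1340 × 7920.0 = 1061 C; n(e⁻) = 1061/96485 = 0.01100 mol.
Theoretical n(Ni) = n(e⁻)/2 = 0.005500 mol, i.e. m_theo = 0.005500 × 58.69 = 0.3228 g.
Efficiency = m_actual / m_theo = 0.265 / 0.3228 = 82.1 %.

82.1 %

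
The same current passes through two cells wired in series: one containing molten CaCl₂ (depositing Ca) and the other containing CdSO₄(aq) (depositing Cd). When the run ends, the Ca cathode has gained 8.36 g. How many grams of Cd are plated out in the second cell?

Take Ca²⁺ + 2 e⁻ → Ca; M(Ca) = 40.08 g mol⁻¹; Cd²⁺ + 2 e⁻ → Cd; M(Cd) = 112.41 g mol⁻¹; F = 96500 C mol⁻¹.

n(Ca) = 8.36 / 40.08 = 0.2086 mol.
Since Ca²⁺ + 2 e⁻ → Ca, n(e⁻) passed = 2 × 0.2086 = 0.4172 mol.
Cells in series carry the same charge, so the same 0.4172 mol of electrons passes through cell 2.
Cd²⁺ + 2 e⁻ → Cd, so n(Cd) = 0.4172 / 2 = 0.2086 mol.
m(Cd) = 0.2086 × 112.41 = 23.4 g.

23.4 g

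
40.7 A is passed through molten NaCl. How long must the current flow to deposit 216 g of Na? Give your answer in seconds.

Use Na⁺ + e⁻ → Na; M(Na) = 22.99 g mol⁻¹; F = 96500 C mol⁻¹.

22300 s

n(Na) = m/M = 216 / 22.99 = 9.395 mol.
Each Na atom requires 1 electron, so n(e⁻) = 1 × 9.395 = 9.395 mol.
Q = n(e⁻)·F = 9.395 × 96500 = 906700 C.
t = Q/I = 906700 / 40.70 A = 22280 s.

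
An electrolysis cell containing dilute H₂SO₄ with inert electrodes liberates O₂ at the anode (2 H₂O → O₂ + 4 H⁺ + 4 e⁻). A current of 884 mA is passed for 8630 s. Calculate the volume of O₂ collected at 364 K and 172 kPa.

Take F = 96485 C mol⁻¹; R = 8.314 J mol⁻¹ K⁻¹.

0.348 L

Q = I·t = 0.8840 A × 8630.0 s = 7629 C.
n(e⁻) = Q/F = 7629 / 96485 = 0.07907 mol.
4 electrons are transferred per O₂ molecule, so n(O₂) = 0.07907 / 4 = 0.01977 mol.
V = nRT/P = (0.01977 × 8.314 × 364) / (172 × 10³ Pa) = 3.48 × 10⁻⁴ m³ = 0.348 L.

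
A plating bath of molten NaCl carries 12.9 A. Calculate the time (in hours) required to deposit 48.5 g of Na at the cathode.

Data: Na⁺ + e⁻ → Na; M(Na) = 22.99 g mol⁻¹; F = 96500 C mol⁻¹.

n(Na) = m/M = 48.5 / 22.99 = 2.110 mol.
Each Na atom requires 1 electron, so n(e⁻) = 1 × 2.110 = 2.110 mol.
Q = n(e⁻)·F = 2.110 × 96500 = 203600 C.
t = Q/I = 203600 / 12.90 A = 15780 s = 4.38 h.

4.38 h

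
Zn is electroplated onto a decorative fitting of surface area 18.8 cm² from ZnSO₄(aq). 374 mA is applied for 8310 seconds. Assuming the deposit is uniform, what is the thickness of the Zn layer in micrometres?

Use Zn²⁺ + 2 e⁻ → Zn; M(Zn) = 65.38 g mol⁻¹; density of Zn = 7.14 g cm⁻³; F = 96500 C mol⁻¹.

Q = I·t = 0.3740 × 8310.0 = 3108 C; n(e⁻) = 0.03221 mol.
n(Zn) = n(e⁻)/2 = 0.01610 mol, so m = 0.01610 × 65.38 = 1.053 g.
Volume = m/ρ = 1.053 / 7.14 = 0.1475 cm³.
Thickness = V/A = 0.1475 / 18.8 = 0.00784 cm = 78.4 μm.

78.4 μm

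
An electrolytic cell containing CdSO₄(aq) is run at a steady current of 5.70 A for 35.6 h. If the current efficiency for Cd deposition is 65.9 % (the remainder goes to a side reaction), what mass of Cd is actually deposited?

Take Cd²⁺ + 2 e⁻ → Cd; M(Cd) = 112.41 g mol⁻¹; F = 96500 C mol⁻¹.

Q = I·t = 5.700 × 128160 = 730500 C.
n(e⁻) = 730500/96500 = 7.570 mol; theoretically n(Cd) = 7.570/2 = 3.785 mol, m_theo = 425.5 g.
At 65.9 % efficiency, m_actual = 0.659 × 425.5 = 280 g.

280 g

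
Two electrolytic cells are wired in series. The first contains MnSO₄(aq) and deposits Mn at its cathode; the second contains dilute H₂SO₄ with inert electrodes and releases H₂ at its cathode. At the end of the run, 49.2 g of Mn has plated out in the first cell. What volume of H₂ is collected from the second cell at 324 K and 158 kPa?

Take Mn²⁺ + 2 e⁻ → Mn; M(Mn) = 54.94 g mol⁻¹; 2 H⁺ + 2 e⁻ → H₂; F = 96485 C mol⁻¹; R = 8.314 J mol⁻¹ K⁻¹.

15.3 L

n(Mn) = 49.2 / 54.94 = 0.8955 mol, so n(e⁻) = 2 × 0.8955 = 1.791 mol.
The cells are in series, so the same 1.791 mol of electrons passes through the second cell.
2 H⁺ + 2 e⁻ → H₂ — 2 mol e⁻ per mol H₂, so n(H₂) = 1.791/2 = 0.8955 mol.
V = nRT/P = (0.8955 × 8.314 × 324) / (158 × 10³) = 0.0153 m³ = 15.3 L.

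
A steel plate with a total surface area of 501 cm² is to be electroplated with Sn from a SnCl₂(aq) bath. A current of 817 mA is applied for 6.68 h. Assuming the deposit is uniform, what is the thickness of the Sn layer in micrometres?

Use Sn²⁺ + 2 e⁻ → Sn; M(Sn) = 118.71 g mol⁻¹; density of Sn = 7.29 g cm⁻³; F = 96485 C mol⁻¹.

Q = I·t = 0.8170 × 24048 = 19650 C; n(e⁻) = 0.2036 mol.
n(Sn) = n(e⁻)/2 = 0.1018 mol, so m = 0.1018 × 118.71 = 12.09 g.
Volume = m/ρ = 12.09 / 7.29 = 1.658 cm³.
Thickness = V/A = 1.658 / 501 = 0.00331 cm = 33.1 μm.

33.1 μm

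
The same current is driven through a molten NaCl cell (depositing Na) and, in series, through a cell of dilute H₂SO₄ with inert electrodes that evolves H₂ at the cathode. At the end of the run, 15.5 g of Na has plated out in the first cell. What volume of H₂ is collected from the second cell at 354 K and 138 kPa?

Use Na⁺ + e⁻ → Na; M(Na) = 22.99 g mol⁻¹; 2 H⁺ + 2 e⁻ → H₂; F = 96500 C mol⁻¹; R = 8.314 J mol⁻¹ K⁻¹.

n(Na) = 15.5 / 22.99 = 0.6742 mol, so n(e⁻) = 1 × 0.6742 = 0.6742 mol.
The cells are in series, so the same 0.6742 mol of electrons passes through the second cell.
2 H⁺ + 2 e⁻ → H₂ — 2 mol e⁻ per mol H₂, so n(H₂) = 0.6742/2 = 0.3371 mol.
V = nRT/P = (0.3371 × 8.314 × 354) / (138 × 10³) = 0.00719 m³ = 7.19 L.

7.19 L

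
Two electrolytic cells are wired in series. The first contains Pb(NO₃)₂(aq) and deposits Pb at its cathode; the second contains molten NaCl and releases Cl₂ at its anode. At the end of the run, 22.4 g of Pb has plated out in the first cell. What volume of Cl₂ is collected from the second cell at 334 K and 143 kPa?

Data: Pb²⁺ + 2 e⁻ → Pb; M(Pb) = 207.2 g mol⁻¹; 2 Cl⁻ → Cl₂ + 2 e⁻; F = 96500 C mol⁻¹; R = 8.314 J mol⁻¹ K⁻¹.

n(Pb) = 22.4 / 207.2 = 0.1081 mol, so n(e⁻) = 2 × 0.1081 = 0.2162 mol.
The cells are in series, so the same 0.2162 mol of electrons passes through the second cell.
2 Cl⁻ → Cl₂ + 2 e⁻ — 2 mol e⁻ per mol Cl₂, so n(Cl₂) = 0.2162/2 = 0.1081 mol.
V = nRT/P = (0.1081 × 8.314 × 334) / (143 × 10³) = 0.00210 m³ = 2.10 L.

2.10 L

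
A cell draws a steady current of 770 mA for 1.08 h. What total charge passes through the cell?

2990 C

Q = I·t = 0.7700 A × 3888.0 s = 2990 C.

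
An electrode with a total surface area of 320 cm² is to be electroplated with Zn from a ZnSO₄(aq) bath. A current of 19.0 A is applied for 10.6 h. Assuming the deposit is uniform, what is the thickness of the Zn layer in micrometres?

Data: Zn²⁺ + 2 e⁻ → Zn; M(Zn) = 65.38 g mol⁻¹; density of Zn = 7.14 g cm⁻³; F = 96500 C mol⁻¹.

Q = I·t = 19.00 × 38160 = 725000 C; n(e⁻) = 7.513 mol.
n(Zn) = n(e⁻)/2 = 3.757 mol, so m = 3.757 × 65.38 = 245.6 g.
Volume = m/ρ = 245.6 / 7.14 = 34.40 cm³.
Thickness = V/A = 34.40 / 320 = 0.107 cm = 1070 μm.

1070 μm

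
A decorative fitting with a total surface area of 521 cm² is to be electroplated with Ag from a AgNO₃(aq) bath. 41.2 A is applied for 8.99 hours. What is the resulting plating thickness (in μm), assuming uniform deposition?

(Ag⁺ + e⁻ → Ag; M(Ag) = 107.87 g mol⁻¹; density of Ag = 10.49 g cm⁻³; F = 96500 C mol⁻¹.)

2730 μm

Q = I·t = 41.20 × 32364 = 1333000 C; n(e⁻) = 13.82 mol.
n(Ag) = n(e⁻)/1 = 13.82 mol, so m = 13.82 × 107.87 = 1491 g.
Volume = m/ρ = 1491 / 10.49 = 142.1 cm³.
Thickness = V/A = 142.1 / 521 = 0.273 cm = 2730 μm.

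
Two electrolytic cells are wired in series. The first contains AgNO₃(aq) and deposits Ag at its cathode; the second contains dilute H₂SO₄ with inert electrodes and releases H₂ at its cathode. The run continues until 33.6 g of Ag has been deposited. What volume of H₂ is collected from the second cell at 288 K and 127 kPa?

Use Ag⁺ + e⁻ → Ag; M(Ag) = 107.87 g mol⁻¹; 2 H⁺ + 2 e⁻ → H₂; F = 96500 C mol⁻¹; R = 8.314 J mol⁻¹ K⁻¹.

2.94 L

n(Ag) = 33.6 / 107.87 = 0.3115 mol, so n(e⁻) = 1 × 0.3115 = 0.3115 mol.
The cells are in series, so the same 0.3115 mol of electrons passes through the second cell.
2 H⁺ + 2 e⁻ → H₂ — 2 mol e⁻ per mol H₂, so n(H₂) = 0.3115/2 = 0.1557 mol.
V = nRT/P = (0.1557 × 8.314 × 288) / (127 × 10³) = 0.00294 m³ = 2.94 L.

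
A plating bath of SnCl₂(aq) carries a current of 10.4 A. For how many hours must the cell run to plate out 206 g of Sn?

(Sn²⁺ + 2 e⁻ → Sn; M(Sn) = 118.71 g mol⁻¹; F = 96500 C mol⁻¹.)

8.95 h

n(Sn) = m/M = 206 / 118.71 = 1.735 mol.
Each Sn atom requires 2 electrons, so n(e⁻) = 2 × 1.735 = 3.471 mol.
Q = n(e⁻)·F = 3.471 × 96500 = 334900 C.
t = Q/I = 334900 / 10.40 A = 32200 s = 8.95 h.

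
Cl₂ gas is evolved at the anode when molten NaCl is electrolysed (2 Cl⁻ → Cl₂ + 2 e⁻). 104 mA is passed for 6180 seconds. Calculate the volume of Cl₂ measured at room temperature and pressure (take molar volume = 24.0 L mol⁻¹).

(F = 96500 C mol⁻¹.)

Q = I·t = 0.1040 A × 6180.0 s = 642.7 C.
n(e⁻) = Q/F = 642.7 / 96500 = 0.006660 mol.
2 electrons are transferred per Cl₂ molecule, so n(Cl₂) = 0.006660 / 2 = 0.003330 mol.
V = n × V_m = 0.003330 × 24.0 = 0.0799 L.

0.0799 L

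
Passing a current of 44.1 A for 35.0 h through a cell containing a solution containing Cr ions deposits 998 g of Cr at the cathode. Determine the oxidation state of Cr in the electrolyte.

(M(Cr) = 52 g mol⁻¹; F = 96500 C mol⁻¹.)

+3

Q = I·t = 44.10 A × 126000 s = 5557000 C, so n(e⁻) = 5557000/96500 = 57.58 mol.
n(Cr) deposited = 998 / 52 = 19.19 mol.
Electrons per atom = n(e⁻)/n(Cr) = 57.58 / 19.19 = 3.00 ≈ 3, so the ion is Cr³⁺.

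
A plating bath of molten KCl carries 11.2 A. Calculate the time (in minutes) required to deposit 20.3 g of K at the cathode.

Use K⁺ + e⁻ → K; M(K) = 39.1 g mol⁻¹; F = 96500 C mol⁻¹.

74.6 min

n(K) = m/M = 20.3 / 39.1 = 0.5192 mol.
Each K atom requires 1 electron, so n(e⁻) = 1 × 0.5192 = 0.5192 mol.
Q = n(e⁻)·F = 0.5192 × 96500 = 50100 C.
t = Q/I = 50100 / 11.20 A = 4473 s = 74.6 min.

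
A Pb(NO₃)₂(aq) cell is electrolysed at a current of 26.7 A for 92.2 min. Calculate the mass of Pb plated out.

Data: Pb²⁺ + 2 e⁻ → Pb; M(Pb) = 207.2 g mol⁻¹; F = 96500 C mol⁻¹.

159 g

Q = I·t = 26.70 A × 5532.0 s = 147700 C.
n(e⁻) = Q/F = 147700 / 96500 = 1.531 mol.
Pb²⁺ + 2 e⁻ → Pb, so n(Pb) = n(e⁻)/2 = 0.7653 mol.
m = n·M = 0.7653 × 207.2 = 159 g.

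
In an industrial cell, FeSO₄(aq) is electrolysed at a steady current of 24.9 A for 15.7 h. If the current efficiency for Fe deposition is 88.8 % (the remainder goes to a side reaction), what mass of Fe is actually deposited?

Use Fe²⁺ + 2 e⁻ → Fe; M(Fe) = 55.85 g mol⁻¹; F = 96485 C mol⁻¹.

Q = I·t = 24.90 × 56520 = 1407000 C.
n(e⁻) = 1407000/96485 = 14.59 mol; theoretically n(Fe) = 14.59/2 = 7.293 mol, m_theo = 407.3 g.
At 88.8 % efficiency, m_actual = 0.888 × 407.3 = 362 g.

362 g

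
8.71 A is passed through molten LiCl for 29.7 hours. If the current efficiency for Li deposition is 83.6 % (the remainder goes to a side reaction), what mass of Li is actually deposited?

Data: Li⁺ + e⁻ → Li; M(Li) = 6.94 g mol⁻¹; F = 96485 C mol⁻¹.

Q = I·t = 8.710 × 106920 = 931300 C.
n(e⁻) = 931300/96485 = 9.652 mol; theoretically n(Li) = 9.652/1 = 9.652 mol, m_theo = 66.98 g.
At 83.6 % efficiency, m_actual = 0.836 × 66.98 = 56.0 g.

56.0 g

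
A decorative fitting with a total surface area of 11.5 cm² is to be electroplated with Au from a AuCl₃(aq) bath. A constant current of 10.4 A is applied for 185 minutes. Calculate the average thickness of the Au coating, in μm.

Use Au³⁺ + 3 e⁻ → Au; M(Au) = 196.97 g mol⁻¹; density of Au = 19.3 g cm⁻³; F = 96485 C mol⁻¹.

3540 μm

Q = I·t = 10.40 × 11100 = 115400 C; n(e⁻) = 1.196 mol.
n(Au) = n(e⁻)/3 = 0.3988 mol, so m = 0.3988 × 196.97 = 78.56 g.
Volume = m/ρ = 78.56 / 19.3 = 4.070 cm³.
Thickness = V/A = 4.070 / 11.5 = 0.354 cm = 3540 μm.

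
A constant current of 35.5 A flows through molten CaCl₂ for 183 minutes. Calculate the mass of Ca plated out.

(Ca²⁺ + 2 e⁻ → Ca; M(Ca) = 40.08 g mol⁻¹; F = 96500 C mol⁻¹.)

Q = I·t = 35.50 A × 10980 s = 389800 C.
n(e⁻) = Q/F = 389800 / 96500 = 4.039 mol.
Ca²⁺ + 2 e⁻ → Ca, so n(Ca) = n(e⁻)/2 = 2.020 mol.
m = n·M = 2.020 × 40.08 = 80.9 g.

80.9 g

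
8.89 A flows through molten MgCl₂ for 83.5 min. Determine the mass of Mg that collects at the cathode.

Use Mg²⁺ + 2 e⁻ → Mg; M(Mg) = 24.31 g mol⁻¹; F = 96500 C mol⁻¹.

Q = I·t = 8.890 A × 5010.0 s = 44540 C.
n(e⁻) = Q/F = 44540 / 96500 = 0.4615 mol.
Mg²⁺ + 2 e⁻ → Mg, so n(Mg) = n(e⁻)/2 = 0.2308 mol.
m = n·M = 0.2308 × 24.31 = 5.61 g.

5.61 g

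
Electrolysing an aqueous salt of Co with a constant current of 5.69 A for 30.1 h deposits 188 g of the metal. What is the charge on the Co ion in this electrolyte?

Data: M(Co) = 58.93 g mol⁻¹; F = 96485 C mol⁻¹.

Q = I·t = 5.690 A × 108360 s = 616600 C, so n(e⁻) = 616600/96485 = 6.390 mol.
n(Co) deposited = 188 / 58.93 = 3.190 mol.
Electrons per atom = n(e⁻)/n(Co) = 6.390 / 3.190 = 2.00 ≈ 2, so the ion is Co²⁺.

+2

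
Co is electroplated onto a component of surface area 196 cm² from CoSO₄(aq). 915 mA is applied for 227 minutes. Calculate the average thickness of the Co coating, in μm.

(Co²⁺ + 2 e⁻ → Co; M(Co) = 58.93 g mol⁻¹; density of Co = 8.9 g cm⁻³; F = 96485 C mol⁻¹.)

21.8 μm

Q = I·t = 0.9150 × 13620 = 12460 C; n(e⁻) = 0.1292 mol.
n(Co) = n(e⁻)/2 = 0.06458 mol, so m = 0.06458 × 58.93 = 3.806 g.
Volume = m/ρ = 3.806 / 8.9 = 0.4276 cm³.
Thickness = V/A = 0.4276 / 196 = 0.00218 cm = 21.8 μm.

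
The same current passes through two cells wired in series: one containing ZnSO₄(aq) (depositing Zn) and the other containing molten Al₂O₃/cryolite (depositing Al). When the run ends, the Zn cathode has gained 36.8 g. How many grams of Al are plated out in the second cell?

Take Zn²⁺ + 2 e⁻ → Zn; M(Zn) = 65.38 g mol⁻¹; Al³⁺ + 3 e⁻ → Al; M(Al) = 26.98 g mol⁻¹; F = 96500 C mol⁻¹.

n(Zn) = 36.8 / 65.38 = 0.5629 mol.
Since Zn²⁺ + 2 e⁻ → Zn, n(e⁻) passed = 2 × 0.5629 = 1.126 mol.
Cells in series carry the same charge, so the same 1.126 mol of electrons passes through cell 2.
Al³⁺ + 3 e⁻ → Al, so n(Al) = 1.126 / 3 = 0.3752 mol.
m(Al) = 0.3752 × 26.98 = 10.1 g.

10.1 g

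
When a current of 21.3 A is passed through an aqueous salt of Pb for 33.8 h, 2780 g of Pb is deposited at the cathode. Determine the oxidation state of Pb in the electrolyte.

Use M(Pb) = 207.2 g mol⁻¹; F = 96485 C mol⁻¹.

Q = I·t = 21.30 A × 121680 s = 2592000 C, so n(e⁻) = 2592000/96485 = 26.86 mol.
n(Pb) deposited = 2780 / 207.2 = 13.42 mol.
Electrons per atom = n(e⁻)/n(Pb) = 26.86 / 13.42 = 2.00 ≈ 2, so the ion is Pb²⁺.

+2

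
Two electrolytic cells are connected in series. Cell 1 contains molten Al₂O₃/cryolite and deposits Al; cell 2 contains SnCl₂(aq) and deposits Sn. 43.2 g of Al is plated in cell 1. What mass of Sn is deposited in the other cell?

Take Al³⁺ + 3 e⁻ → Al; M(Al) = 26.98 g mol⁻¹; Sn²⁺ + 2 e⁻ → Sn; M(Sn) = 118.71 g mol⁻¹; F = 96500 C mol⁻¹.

n(Al) = 43.2 / 26.98 = 1.601 mol.
Since Al³⁺ + 3 e⁻ → Al, n(e⁻) passed = 3 × 1.601 = 4.804 mol.
Cells in series carry the same charge, so the same 4.804 mol of electrons passes through cell 2.
Sn²⁺ + 2 e⁻ → Sn, so n(Sn) = 4.804 / 2 = 2.402 mol.
m(Sn) = 2.402 × 118.71 = 285 g.

285 g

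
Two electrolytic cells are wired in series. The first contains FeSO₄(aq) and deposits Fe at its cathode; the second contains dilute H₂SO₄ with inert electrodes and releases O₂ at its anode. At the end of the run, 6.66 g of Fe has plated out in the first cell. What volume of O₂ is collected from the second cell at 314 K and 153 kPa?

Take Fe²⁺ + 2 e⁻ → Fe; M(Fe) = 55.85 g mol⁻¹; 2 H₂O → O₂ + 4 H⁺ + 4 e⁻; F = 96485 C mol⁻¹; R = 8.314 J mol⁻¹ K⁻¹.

1.02 L

n(Fe) = 6.66 / 55.85 = 0.1192 mol, so n(e⁻) = 2 × 0.1192 = 0.2385 mol.
The cells are in series, so the same 0.2385 mol of electrons passes through the second cell.
2 H₂O → O₂ + 4 H⁺ + 4 e⁻ — 4 mol e⁻ per mol O₂, so n(O₂) = 0.2385/4 = 0.05962 mol.
V = nRT/P = (0.05962 × 8.314 × 314) / (153 × 10³) = 0.00102 m³ = 1.02 L.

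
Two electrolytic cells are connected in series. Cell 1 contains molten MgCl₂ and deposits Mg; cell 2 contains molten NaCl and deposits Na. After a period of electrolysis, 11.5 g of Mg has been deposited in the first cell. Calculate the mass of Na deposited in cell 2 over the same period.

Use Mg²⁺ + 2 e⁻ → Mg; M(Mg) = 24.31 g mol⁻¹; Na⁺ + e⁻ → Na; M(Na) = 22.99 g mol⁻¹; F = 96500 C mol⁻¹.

21.8 g

n(Mg) = 11.5 / 24.31 = 0.4731 mol.
Since Mg²⁺ + 2 e⁻ → Mg, n(e⁻) passed = 2 × 0.4731 = 0.9461 mol.
Cells in series carry the same charge, so the same 0.9461 mol of electrons passes through cell 2.
Na⁺ + e⁻ → Na, so n(Na) = 0.9461 / 1 = 0.9461 mol.
m(Na) = 0.9461 × 22.99 = 21.8 g.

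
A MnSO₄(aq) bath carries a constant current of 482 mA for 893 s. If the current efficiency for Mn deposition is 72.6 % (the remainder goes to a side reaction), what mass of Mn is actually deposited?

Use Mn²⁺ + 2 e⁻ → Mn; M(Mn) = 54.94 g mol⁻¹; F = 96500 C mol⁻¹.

0.0890 g

Q = I·t = 0.4820 × 893.00 = 430.4 C.
n(e⁻) = 430.4/96500 = 0.004460 mol; theoretically n(Mn) = 0.004460/2 = 0.002230 mol, m_theo = 0.1225 g.
At 72.6 % efficiency, m_actual = 0.726 × 0.1225 = 0.0890 g.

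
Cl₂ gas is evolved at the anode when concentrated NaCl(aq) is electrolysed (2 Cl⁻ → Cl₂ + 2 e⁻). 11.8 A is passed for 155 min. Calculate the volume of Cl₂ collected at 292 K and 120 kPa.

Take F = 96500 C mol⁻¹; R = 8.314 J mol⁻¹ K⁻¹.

Q = I·t = 11.80 A × 9300.0 s = 109700 C.
n(e⁻) = Q/F = 109700 / 96500 = 1.137 mol.
2 electrons are transferred per Cl₂ molecule, so n(Cl₂) = 1.137 / 2 = 0.5686 mol.
V = nRT/P = (0.5686 × 8.314 × 292) / (120 × 10³ Pa) = 0.0115 m³ = 11.5 L.

11.5 L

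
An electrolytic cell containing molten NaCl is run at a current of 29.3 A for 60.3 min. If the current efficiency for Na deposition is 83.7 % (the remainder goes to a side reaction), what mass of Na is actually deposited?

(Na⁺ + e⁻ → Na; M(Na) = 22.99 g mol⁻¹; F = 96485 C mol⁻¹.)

21.1 g

Q = I·t = 29.30 × 3618.0 = 106000 C.
n(e⁻) = 106000/96485 = 1.099 mol; theoretically n(Na) = 1.099/1 = 1.099 mol, m_theo = 25.26 g.
At 83.7 % efficiency, m_actual = 0.837 × 25.26 = 21.1 g.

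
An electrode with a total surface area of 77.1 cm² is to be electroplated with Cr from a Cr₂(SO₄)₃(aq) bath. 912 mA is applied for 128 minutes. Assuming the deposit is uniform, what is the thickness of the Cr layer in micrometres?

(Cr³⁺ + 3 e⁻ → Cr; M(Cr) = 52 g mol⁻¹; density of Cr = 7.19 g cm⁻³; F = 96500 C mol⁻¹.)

Q = I·t = 0.9120 × 7680.0 = 7004 C; n(e⁻) = 0.07258 mol.
n(Cr) = n(e⁻)/3 = 0.02419 mol, so m = 0.02419 × 52 = 1.258 g.
Volume = m/ρ = 1.258 / 7.19 = 0.1750 cm³.
Thickness = V/A = 0.1750 / 77.1 = 0.00227 cm = 22.7 μm.

22.7 μm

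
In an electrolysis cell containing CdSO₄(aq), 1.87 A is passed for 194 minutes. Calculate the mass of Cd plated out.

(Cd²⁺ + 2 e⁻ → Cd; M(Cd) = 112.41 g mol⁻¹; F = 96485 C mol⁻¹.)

12.7 g

Q = I·t = 1.870 A × 11640 s = 21770 C.
n(e⁻) = Q/F = 21770 / 96485 = 0.2256 mol.
Cd²⁺ + 2 e⁻ → Cd, so n(Cd) = n(e⁻)/2 = 0.1128 mol.
m = n·M = 0.1128 × 112.41 = 12.7 g.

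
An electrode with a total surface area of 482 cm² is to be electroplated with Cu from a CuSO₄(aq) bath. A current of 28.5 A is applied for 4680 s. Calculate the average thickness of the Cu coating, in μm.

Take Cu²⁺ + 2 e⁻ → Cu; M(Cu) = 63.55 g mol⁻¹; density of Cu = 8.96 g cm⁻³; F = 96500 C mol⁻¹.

Q = I·t = 28.50 × 4680.0 = 133400 C; n(e⁻) = 1.382 mol.
n(Cu) = n(e⁻)/2 = 0.6911 mol, so m = 0.6911 × 63.55 = 43.92 g.
Volume = m/ρ = 43.92 / 8.96 = 4.902 cm³.
Thickness = V/A = 4.902 / 482 = 0.0102 cm = 102 μm.

102 μm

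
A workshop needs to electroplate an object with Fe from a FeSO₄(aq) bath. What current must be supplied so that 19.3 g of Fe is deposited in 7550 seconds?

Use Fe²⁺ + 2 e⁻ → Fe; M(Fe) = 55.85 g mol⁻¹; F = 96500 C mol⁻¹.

8.83 A

n(Fe) = 19.3 / 55.85 = 0.3456 mol.
n(e⁻) = 2 × 0.3456 = 0.6911 mol.
Q = n(e⁻)·F = 0.6911 × 96500 = 66690 C.
I = Q/t = 66690 / 7550.0 s = 8.83 A.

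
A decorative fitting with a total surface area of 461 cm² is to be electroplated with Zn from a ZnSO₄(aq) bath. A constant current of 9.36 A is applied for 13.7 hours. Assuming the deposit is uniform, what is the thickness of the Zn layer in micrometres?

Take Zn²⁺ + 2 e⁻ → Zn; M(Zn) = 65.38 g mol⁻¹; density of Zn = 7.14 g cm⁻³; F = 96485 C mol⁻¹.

Q = I·t = 9.360 × 49320 = 461600 C; n(e⁻) = 4.785 mol.
n(Zn) = n(e⁻)/2 = 2.392 mol, so m = 2.392 × 65.38 = 156.4 g.
Volume = m/ρ = 156.4 / 7.14 = 21.91 cm³.
Thickness = V/A = 21.91 / 461 = 0.0475 cm = 475 μm.

475 μm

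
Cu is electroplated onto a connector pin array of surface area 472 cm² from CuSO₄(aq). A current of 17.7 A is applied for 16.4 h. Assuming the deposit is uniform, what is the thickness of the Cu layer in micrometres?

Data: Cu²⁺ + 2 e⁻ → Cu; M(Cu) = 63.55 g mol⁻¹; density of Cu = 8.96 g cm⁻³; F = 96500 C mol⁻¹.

814 μm

Q = I·t = 17.70 × 59040 = 1045000 C; n(e⁻) = 10.83 mol.
n(Cu) = n(e⁻)/2 = 5.415 mol, so m = 5.415 × 63.55 = 344.1 g.
Volume = m/ρ = 344.1 / 8.96 = 38.40 cm³.
Thickness = V/A = 38.40 / 472 = 0.0814 cm = 814 μm.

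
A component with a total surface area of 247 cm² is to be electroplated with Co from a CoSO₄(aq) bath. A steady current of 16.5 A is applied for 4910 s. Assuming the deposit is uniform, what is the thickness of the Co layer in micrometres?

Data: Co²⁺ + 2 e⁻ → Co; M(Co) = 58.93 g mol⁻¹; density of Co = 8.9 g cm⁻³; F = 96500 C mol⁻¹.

Q = I·t = 16.50 × 4910.0 = 81020 C; n(e⁻) = 0.8395 mol.
n(Co) = n(e⁻)/2 = 0.4198 mol, so m = 0.4198 × 58.93 = 24.74 g.
Volume = m/ρ = 24.74 / 8.9 = 2.779 cm³.
Thickness = V/A = 2.779 / 247 = 0.0113 cm = 113 μm.

113 μm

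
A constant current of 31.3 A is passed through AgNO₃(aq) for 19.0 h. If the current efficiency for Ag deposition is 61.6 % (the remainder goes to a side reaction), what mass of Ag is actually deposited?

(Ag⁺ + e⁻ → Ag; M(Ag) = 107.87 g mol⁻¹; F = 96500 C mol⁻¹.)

1470 g

Q = I·t = 31.30 × 68400 = 2141000 C.
n(e⁻) = 2141000/96500 = 22.19 mol; theoretically n(Ag) = 22.19/1 = 22.19 mol, m_theo = 2393 g.
At 61.6 % efficiency, m_actual = 0.616 × 2393 = 1470 g.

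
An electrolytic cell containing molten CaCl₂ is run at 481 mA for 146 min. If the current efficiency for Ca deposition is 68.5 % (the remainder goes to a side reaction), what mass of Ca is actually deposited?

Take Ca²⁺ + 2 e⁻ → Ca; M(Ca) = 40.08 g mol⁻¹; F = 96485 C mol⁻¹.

Q = I·t = 0.4810 × 8760.0 = 4214 C.
n(e⁻) = 4214/96485 = 0.04367 mol; theoretically n(Ca) = 0.04367/2 = 0.02184 mol, m_theo = 0.8752 g.
At 68.5 % efficiency, m_actual = 0.685 × 0.8752 = 0.599 g.

0.599 g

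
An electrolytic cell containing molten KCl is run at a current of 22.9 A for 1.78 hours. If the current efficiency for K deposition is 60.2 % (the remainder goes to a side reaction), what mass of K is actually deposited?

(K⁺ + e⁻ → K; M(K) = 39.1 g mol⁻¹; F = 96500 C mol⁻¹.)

35.8 g

Q = I·t = 22.90 × 6408.0 = 146700 C.
n(e⁻) = 146700/96500 = 1.521 mol; theoretically n(K) = 1.521/1 = 1.521 mol, m_theo = 59.46 g.
At 60.2 % efficiency, m_actual = 0.602 × 59.46 = 35.8 g.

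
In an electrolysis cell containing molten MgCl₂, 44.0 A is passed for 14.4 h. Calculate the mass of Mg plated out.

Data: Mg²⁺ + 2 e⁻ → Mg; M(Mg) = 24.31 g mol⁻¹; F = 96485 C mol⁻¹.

Q = I·t = 44.00 A × 51840 s = 2281000 C.
n(e⁻) = Q/F = 2281000 / 96485 = 23.64 mol.
Mg²⁺ + 2 e⁻ → Mg, so n(Mg) = n(e⁻)/2 = 11.82 mol.
m = n·M = 11.82 × 24.31 = 287 g.

287 g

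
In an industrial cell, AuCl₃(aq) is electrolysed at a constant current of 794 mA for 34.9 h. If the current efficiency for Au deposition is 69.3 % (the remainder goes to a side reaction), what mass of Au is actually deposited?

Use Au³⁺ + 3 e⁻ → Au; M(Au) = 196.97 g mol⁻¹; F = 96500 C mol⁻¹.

Q = I·t = 0.7940 × 125640 = 99760 C.
n(e⁻) = 99760/96500 = 1.034 mol; theoretically n(Au) = 1.034/3 = 0.3446 mol, m_theo = 67.87 g.
At 69.3 % efficiency, m_actual = 0.693 × 67.87 = 47.0 g.

47.0 g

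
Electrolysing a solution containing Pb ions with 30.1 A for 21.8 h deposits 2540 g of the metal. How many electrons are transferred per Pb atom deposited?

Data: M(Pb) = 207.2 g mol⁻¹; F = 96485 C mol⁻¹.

2

Q = I·t = 30.10 A × 78480 s = 2362000 C, so n(e⁻) = 2362000/96485 = 24.48 mol.
n(Pb) deposited = 2540 / 207.2 = 12.26 mol.
Electrons per atom = n(e⁻)/n(Pb) = 24.48 / 12.26 = 2.00 ≈ 2, so the ion is Pb²⁺.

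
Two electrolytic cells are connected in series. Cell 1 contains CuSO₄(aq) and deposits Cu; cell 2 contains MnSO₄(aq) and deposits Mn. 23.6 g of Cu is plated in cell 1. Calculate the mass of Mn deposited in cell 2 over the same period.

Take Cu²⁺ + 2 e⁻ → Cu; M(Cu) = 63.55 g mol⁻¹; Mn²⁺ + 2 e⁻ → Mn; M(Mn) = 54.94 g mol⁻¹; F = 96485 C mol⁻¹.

20.4 g

n(Cu) = 23.6 / 63.55 = 0.3714 mol.
Since Cu²⁺ + 2 e⁻ → Cu, n(e⁻) passed = 2 × 0.3714 = 0.7427 mol.
Cells in series carry the same charge, so the same 0.7427 mol of electrons passes through cell 2.
Mn²⁺ + 2 e⁻ → Mn, so n(Mn) = 0.7427 / 2 = 0.3714 mol.
m(Mn) = 0.3714 × 54.94 = 20.4 g.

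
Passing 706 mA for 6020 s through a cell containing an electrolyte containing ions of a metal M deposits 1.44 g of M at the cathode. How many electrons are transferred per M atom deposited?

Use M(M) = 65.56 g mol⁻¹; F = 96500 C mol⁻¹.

Q = I·t = 0.7060 A × 6020.0 s = 4250 C, so n(e⁻) = 4250/96500 = 0.04404 mol.
n(M) deposited = 1.44 / 65.56 = 0.02196 mol.
Electrons per atom = n(e⁻)/n(M) = 0.04404 / 0.02196 = 2.01 ≈ 2, so the ion is M²⁺.

2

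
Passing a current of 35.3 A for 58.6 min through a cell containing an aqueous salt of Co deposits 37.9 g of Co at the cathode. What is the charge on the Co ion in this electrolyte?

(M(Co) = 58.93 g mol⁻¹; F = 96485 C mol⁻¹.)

Q = I·t = 35.30 A × 3516.0 s = 124100 C, so n(e⁻) = 124100/96485 = 1.286 mol.
n(Co) deposited = 37.9 / 58.93 = 0.6431 mol.
Electrons per atom = n(e⁻)/n(Co) = 1.286 / 0.6431 = 2.00 ≈ 2, so the ion is Co²⁺.

+2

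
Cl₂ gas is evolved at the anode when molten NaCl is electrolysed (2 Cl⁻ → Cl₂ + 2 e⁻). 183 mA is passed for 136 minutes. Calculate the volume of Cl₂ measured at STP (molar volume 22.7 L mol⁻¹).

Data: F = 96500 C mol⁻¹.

0.176 L

Q = I·t = 0.1830 A × 8160.0 s = 1493 C.
n(e⁻) = Q/F = 1493 / 96500 = 0.01547 mol.
2 electrons are transferred per Cl₂ molecule, so n(Cl₂) = 0.01547 / 2 = 0.007737 mol.
V = n × V_m = 0.007737 × 22.7 = 0.176 L.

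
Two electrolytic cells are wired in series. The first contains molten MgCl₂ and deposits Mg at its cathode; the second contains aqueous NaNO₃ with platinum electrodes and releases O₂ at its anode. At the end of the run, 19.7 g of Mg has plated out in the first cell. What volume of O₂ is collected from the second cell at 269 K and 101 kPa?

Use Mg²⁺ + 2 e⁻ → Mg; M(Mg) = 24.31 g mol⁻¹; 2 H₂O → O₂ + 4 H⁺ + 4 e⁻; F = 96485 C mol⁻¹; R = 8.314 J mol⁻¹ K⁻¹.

8.97 L

n(Mg) = 19.7 / 24.31 = 0.8104 mol, so n(e⁻) = 2 × 0.8104 = 1.621 mol.
The cells are in series, so the same 1.621 mol of electrons passes through the second cell.
2 H₂O → O₂ + 4 H⁺ + 4 e⁻ — 4 mol e⁻ per mol O₂, so n(O₂) = 1.621/4 = 0.4052 mol.
V = nRT/P = (0.4052 × 8.314 × 269) / (101 × 10³) = 0.00897 m³ = 8.97 L.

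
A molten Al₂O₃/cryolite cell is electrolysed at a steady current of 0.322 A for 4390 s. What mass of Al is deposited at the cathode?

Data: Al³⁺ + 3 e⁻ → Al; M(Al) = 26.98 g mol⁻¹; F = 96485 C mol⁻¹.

Q = I·t = 0.3220 A × 4390.0 s = 1414 C.
n(e⁻) = Q/F = 1414 / 96485 = 0.01465 mol.
Al³⁺ + 3 e⁻ → Al, so n(Al) = n(e⁻)/3 = 0.004884 mol.
m = n·M = 0.004884 × 26.98 = 0.132 g.

0.132 g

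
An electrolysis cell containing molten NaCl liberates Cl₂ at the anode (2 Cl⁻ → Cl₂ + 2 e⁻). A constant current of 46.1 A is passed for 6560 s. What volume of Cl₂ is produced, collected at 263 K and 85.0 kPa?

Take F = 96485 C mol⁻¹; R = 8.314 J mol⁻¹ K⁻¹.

40.3 L

Q = I·t = 46.10 A × 6560.0 s = 302400 C.
n(e⁻) = Q/F = 302400 / 96485 = 3.134 mol.
2 electrons are transferred per Cl₂ molecule, so n(Cl₂) = 3.134 / 2 = 1.567 mol.
V = nRT/P = (1.567 × 8.314 × 263) / (85.0 × 10³ Pa) = 0.0403 m³ = 40.3 L.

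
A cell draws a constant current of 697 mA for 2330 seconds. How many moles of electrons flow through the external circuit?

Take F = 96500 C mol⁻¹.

Q = I·t = 0.6970 A × 2330.0 s = 1624 C.
n(e⁻) = Q/F = 1624 / 96500 = 0.0168 mol.

0.0168 mol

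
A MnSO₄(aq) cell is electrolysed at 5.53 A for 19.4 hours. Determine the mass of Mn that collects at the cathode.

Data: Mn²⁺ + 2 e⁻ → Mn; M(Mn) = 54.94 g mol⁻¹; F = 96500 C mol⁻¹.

Q = I·t = 5.530 A × 69840 s = 386200 C.
n(e⁻) = Q/F = 386200 / 96500 = 4.002 mol.
Mn²⁺ + 2 e⁻ → Mn, so n(Mn) = n(e⁻)/2 = 2.001 mol.
m = n·M = 2.001 × 54.94 = 110 g.

110 g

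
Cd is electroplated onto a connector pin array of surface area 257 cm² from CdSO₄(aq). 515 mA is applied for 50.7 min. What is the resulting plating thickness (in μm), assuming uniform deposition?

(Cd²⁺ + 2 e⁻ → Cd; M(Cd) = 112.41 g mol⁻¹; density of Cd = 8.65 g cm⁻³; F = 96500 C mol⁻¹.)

4.10 μm

Q = I·t = 0.5150 × 3042.0 = 1567 C; n(e⁻) = 0.01623 mol.
n(Cd) = n(e⁻)/2 = 0.008117 mol, so m = 0.008117 × 112.41 = 0.9125 g.
Volume = m/ρ = 0.9125 / 8.65 = 0.1055 cm³.
Thickness = V/A = 0.1055 / 257 = 4.10 × 10⁻⁴ cm = 4.10 μm.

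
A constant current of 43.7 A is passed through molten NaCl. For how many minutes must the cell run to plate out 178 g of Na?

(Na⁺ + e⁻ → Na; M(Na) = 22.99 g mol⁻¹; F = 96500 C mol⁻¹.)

285 min

n(Na) = m/M = 178 / 22.99 = 7.742 mol.
Each Na atom requires 1 electron, so n(e⁻) = 1 × 7.742 = 7.742 mol.
Q = n(e⁻)·F = 7.742 × 96500 = 747200 C.
t = Q/I = 747200 / 43.70 A = 17100 s = 285 min.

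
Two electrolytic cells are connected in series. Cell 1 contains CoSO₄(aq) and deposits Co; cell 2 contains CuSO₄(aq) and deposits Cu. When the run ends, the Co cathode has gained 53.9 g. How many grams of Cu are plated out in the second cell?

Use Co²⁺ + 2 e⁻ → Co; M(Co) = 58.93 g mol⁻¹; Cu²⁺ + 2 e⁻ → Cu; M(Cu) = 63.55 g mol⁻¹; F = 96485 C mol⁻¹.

n(Co) = 53.9 / 58.93 = 0.9146 mol.
Since Co²⁺ + 2 e⁻ → Co, n(e⁻) passed = 2 × 0.9146 = 1.829 mol.
Cells in series carry the same charge, so the same 1.829 mol of electrons passes through cell 2.
Cu²⁺ + 2 e⁻ → Cu, so n(Cu) = 1.829 / 2 = 0.9146 mol.
m(Cu) = 0.9146 × 63.55 = 58.1 g.

58.1 g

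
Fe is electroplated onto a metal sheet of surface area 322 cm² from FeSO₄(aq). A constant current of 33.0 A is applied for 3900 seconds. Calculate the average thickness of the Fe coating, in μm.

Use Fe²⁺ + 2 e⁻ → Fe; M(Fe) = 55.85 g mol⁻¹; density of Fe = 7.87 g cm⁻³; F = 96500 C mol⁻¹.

147 μm

Q = I·t = 33.00 × 3900.0 = 128700 C; n(e⁻) = 1.334 mol.
n(Fe) = n(e⁻)/2 = 0.6668 mol, so m = 0.6668 × 55.85 = 37.24 g.
Volume = m/ρ = 37.24 / 7.87 = 4.732 cm³.
Thickness = V/A = 4.732 / 322 = 0.0147 cm = 147 μm.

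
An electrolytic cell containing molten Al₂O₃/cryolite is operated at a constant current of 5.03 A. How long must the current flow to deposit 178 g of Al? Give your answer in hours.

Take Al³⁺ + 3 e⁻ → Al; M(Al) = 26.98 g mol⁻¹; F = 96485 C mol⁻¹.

n(Al) = m/M = 178 / 26.98 = 6.597 mol.
Each Al atom requires 3 electrons, so n(e⁻) = 3 × 6.597 = 19.79 mol.
Q = n(e⁻)·F = 19.79 × 96485 = 1910000 C.
t = Q/I = 1910000 / 5.030 A = 379700 s = 105 h.

105 h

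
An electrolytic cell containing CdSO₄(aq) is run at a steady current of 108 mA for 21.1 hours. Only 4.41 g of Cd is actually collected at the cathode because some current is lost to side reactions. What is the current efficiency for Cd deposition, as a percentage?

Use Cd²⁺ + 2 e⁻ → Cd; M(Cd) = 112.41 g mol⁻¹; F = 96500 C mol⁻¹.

Q = I·t = 0.1080 × 75960 = 8204 C; n(e⁻) = 8204/96500 = 0.08501 mol.
Theoretical n(Cd) = n(e⁻)/2 = 0.04251 mol, i.e. m_theo = 0.04251 × 112.41 = 4.778 g.
Efficiency = m_actual / m_theo = 4.41 / 4.778 = 92.3 %.

92.3 %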